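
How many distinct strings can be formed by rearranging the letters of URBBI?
5! / (1! × 1! × 1! × 2!) = 60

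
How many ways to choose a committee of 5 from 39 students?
C(39,5) = 39!/(5!×34!) = 575757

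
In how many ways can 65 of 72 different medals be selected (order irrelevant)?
C(72,65) = 72!/(65!×7!) = 1473109704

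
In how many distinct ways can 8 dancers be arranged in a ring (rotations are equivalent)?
Circular: fix one position, arrange the rest. (8-1)! = 5040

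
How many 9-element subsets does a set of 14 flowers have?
C(14,9) = 14!/(9!×5!) = 2002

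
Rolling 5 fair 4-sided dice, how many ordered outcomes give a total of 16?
Coefficient of x^16 in (x + x² + ... + x^4)^5. By inclusion-exclusion on dice exceeding 4: Σ_j (-1)^j C(5,j)·C(16-1-4j, 4) = C(5,0)·C(15,4) - C(5,1)·C(11,4) + C(5,2)·C(7,4) = 1·1365 - 5·330 + 10·35 = 65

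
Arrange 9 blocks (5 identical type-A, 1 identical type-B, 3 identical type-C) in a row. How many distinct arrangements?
9! / (5! × 1! × 3!) = 504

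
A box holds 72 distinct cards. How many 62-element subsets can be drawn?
C(72,62) = 72!/(62!×10!) = 536211932256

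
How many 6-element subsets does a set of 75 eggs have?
C(75,6) = 75!/(6!×69!) = 201359550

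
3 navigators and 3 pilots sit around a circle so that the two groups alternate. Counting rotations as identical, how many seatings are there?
Fix one of the navigators: (3-1)! ways for the remaining navigators, × 3! ways for the pilots = 2 × 6 = 12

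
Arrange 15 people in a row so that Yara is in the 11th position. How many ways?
Fix one position: (15-1)! = 87178291200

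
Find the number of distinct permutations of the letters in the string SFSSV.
5! / (1! × 1! × 3!) = 20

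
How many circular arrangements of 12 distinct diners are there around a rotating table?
Circular: fix one position, arrange the rest. (12-1)! = 39916800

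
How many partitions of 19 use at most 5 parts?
By conjugation, equals partitions of 19 into parts ≤ 5. Let r_j(i) = number of partitions of i into parts ≤ j, for i = 0..19. r_1(i) = 1 for all i; r_j(i) = r_{j-1}(i) + r_j(i-j). Rows j = 2..5: ≤2: 1 1 2 2 3 3 4 4 5 5 6 6 7 7 8 8 9 9 10 10; ≤3: 1 1 2 3 4 5 7 8 10 12 14 16 19 21 24 27 30 33 37 40; ≤4: 1 1 2 3 5 6 9 11 15 18 23 27 34 39 47 54 64 72 84 94; ≤5: 1 1 2 3 5 7 10 13 18 23 30 37 47 57 70 84 101 119 141 164. r_5(19) = 164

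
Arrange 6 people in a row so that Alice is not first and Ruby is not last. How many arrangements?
By inclusion-exclusion: 6! - 2×(6-1)! + (6-2)! = 720 - 240 + 24 = 504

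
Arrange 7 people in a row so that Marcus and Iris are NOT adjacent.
Total - adjacent = 7! - (7-1)!×2 = 5040 - 1440 = 3600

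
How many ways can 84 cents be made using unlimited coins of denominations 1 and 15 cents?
Coefficient of x^84 in 1/(1-x^1) · 1/(1-x^15). Use j coins of 15 for j = 0..⌊84/15⌋ = 5, the rest in 1s: 5 + 1 = 6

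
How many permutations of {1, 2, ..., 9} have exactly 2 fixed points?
Choose the 2 fixed points C(9,2) = 36, derange the rest: !7 = Σ_{j=0}^{7} (-1)^j·7!/j! = 5040 - 5040 + 2520 - 840 + 210 - 42 + 7 - 1 = 1854. Product = 36 × 1854 = 66744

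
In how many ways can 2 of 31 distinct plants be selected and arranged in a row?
P(31,2) = 31!/(31-2)! = 930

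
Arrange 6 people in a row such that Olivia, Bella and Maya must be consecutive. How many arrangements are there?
Treat the 3 as one block: (6-3+1)! × 3! = 24 × 6 = 144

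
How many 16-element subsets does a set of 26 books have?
C(26,16) = 26!/(16!×10!) = 5311735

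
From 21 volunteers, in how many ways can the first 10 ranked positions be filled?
P(21,10) = 21!/(21-10)! = 1279935820800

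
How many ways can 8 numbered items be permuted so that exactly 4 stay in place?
Choose the 4 fixed points C(8,4) = 70, derange the rest: !4 = Σ_{j=0}^{4} (-1)^j·4!/j! = 24 - 24 + 12 - 4 + 1 = 9. Product = 70 × 9 = 630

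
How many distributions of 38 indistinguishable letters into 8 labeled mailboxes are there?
C(38+8-1, 8-1) = C(45, 7) = 45379620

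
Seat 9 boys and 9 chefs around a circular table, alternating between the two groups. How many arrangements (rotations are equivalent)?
Fix one of the boys: (9-1)! ways for the remaining boys, × 9! ways for the chefs = 40320 × 362880 = 14631321600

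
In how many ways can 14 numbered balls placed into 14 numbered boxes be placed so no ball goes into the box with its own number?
!14 = Σ_{j=0}^{14} (-1)^j·14!/j! = 87178291200 - 87178291200 + 43589145600 - 14529715200 + 3632428800 - 726485760 + 121080960 - 17297280 + 2162160 - 240240 + 24024 - 2184 + 182 - 14 + 1 = 32071101049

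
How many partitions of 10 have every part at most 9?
Let r_j(i) = number of partitions of i into parts ≤ j, for i = 0..10. r_1(i) = 1 for all i; r_j(i) = r_{j-1}(i) + r_j(i-j). Rows j = 2..9: ≤2: 1 1 2 2 3 3 4 4 5 5 6; ≤3: 1 1 2 3 4 5 7 8 10 12 14; ≤4: 1 1 2 3 5 6 9 11 15 18 23; ≤5: 1 1 2 3 5 7 10 13 18 23 30; ≤6: 1 1 2 3 5 7 11 14 20 26 35; ≤7: 1 1 2 3 5 7 11 15 21 28 38; ≤8: 1 1 2 3 5 7 11 15 22 29 40; ≤9: 1 1 2 3 5 7 11 15 22 30 41. r_9(10) = 41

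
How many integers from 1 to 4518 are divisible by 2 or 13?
⌊4518/2⌋ + ⌊4518/13⌋ - ⌊4518/26⌋ = 2259 + 347 - 173 = 2433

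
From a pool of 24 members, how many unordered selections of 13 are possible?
C(24,13) = 24!/(13!×11!) = 2496144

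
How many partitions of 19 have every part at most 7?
Let r_j(i) = number of partitions of i into parts ≤ j, for i = 0..19. r_1(i) = 1 for all i; r_j(i) = r_{j-1}(i) + r_j(i-j). Rows j = 2..7: ≤2: 1 1 2 2 3 3 4 4 5 5 6 6 7 7 8 8 9 9 10 10; ≤3: 1 1 2 3 4 5 7 8 10 12 14 16 19 21 24 27 30 33 37 40; ≤4: 1 1 2 3 5 6 9 11 15 18 23 27 34 39 47 54 64 72 84 94; ≤5: 1 1 2 3 5 7 10 13 18 23 30 37 47 57 70 84 101 119 141 164; ≤6: 1 1 2 3 5 7 11 14 20 26 35 44 58 71 90 110 136 163 199 235; ≤7: 1 1 2 3 5 7 11 15 21 28 38 49 65 82 105 131 164 201 248 300. r_7(19) = 300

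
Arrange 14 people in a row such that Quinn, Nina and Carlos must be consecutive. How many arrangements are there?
Treat the 3 as one block: (14-3+1)! × 3! = 479001600 × 6 = 2874009600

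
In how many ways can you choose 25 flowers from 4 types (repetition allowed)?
C(25+4-1, 4-1) = C(28, 3) = 3276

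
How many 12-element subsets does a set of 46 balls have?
C(46,12) = 46!/(12!×34!) = 38910617655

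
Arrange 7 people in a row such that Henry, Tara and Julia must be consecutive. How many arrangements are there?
Treat the 3 as one block: (7-3+1)! × 3! = 120 × 6 = 720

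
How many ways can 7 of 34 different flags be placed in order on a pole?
P(34,7) = 34!/(34-7)! = 27113264640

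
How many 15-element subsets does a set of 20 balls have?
C(20,15) = 20!/(15!×5!) = 15504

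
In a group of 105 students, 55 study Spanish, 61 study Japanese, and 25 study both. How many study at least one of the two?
|A∪B| = |A| + |B| - |A∩B| = 55 + 61 - 25 = 91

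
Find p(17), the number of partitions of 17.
Pentagonal recurrence p(n) = p(n-1) + p(n-2) - p(n-5) - p(n-7) + p(n-12) + p(n-15) - ... gives p(0..16) = 1, 1, 2, 3, 5, 7, 11, 15, 22, 30, 42, 56, 77, 101, 135, 176, 231. p(17) = p(16) + p(15) - p(12) - p(10) + p(5) + p(2) = 231 + 176 - 77 - 42 + 7 + 2 = 297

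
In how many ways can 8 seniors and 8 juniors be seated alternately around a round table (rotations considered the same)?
Fix one of the seniors: (8-1)! ways for the remaining seniors, × 8! ways for the juniors = 5040 × 40320 = 203212800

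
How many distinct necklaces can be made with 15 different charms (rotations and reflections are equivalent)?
(15-1)!/2 = 87178291200/2 = 43589145600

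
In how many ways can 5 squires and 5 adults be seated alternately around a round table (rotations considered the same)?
Fix one of the squires: (5-1)! ways for the remaining squires, × 5! ways for the adults = 24 × 120 = 2880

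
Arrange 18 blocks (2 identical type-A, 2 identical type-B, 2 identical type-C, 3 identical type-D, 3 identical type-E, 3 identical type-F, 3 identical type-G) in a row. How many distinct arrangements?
18! / (2! × 2! × 2! × 3! × 3! × 3! × 3!) = 617512896000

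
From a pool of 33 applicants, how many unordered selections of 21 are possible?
C(33,21) = 33!/(21!×12!) = 354817320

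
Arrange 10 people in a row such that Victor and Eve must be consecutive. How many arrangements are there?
Treat the 2 as one block: (10-2+1)! × 2! = 362880 × 2 = 725760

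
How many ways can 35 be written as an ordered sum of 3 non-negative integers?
C(35+3-1, 3-1) = C(37, 2) = 666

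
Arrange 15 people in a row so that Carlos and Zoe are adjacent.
Treat as block: (15-1)! × 2! = 87178291200 × 2 = 174356582400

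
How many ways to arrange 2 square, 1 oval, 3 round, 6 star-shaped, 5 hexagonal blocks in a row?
17! / (2! × 1! × 3! × 6! × 5!) = 343062720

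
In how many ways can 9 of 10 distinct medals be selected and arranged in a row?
P(10,9) = 10!/(10-9)! = 3628800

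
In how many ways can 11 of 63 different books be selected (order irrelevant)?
C(63,11) = 63!/(11!×52!) = 615790256823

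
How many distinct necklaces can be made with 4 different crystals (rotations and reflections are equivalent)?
(4-1)!/2 = 6/2 = 3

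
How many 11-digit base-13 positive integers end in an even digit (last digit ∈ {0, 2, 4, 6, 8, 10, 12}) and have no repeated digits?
Last∈{0,2,4,6,8,10,12}. Last=0: 239500800. Last nonzero: 6×11×P(11,9) = 1317254400. Total = 1556755200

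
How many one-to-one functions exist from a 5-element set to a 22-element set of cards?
P(22,5) = 22!/(22-5)! = 3160080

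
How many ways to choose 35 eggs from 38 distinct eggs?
C(38,35) = 38!/(35!×3!) = 8436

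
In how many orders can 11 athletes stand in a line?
11! = 39916800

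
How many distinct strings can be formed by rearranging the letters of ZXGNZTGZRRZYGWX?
15! / (2! × 1! × 1! × 3! × 1! × 1! × 4! × 2!) = 2270268000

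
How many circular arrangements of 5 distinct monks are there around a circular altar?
Circular: fix one position, arrange the rest. (5-1)! = 24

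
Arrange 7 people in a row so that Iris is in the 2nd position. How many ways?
Fix one position: (7-1)! = 720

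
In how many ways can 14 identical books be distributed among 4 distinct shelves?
C(14+4-1, 4-1) = C(17, 3) = 680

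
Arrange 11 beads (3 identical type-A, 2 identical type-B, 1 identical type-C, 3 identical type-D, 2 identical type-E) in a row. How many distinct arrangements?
11! / (3! × 2! × 1! × 3! × 2!) = 277200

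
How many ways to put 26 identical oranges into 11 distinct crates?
C(26+11-1, 11-1) = C(36, 10) = 254186856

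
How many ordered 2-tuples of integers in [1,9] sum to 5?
Coefficient of x^5 in (x + x² + ... + x^9)^2. By inclusion-exclusion on dice exceeding 9: Σ_j (-1)^j C(2,j)·C(5-1-9j, 1) = C(2,0)·C(4,1) = 1·4 = 4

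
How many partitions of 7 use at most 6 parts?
By conjugation, equals partitions of 7 into parts ≤ 6. Let r_j(i) = number of partitions of i into parts ≤ j, for i = 0..7. r_1(i) = 1 for all i; r_j(i) = r_{j-1}(i) + r_j(i-j). Rows j = 2..6: ≤2: 1 1 2 2 3 3 4 4; ≤3: 1 1 2 3 4 5 7 8; ≤4: 1 1 2 3 5 6 9 11; ≤5: 1 1 2 3 5 7 10 13; ≤6: 1 1 2 3 5 7 11 14. r_6(7) = 14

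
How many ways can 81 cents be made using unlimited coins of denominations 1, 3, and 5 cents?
Coefficient of x^81 in 1/(1-x^1) · 1/(1-x^3) · 1/(1-x^5). Case on j = number of 5-cent coins (j = 0..16); remainder r = 81 - 5j is made from {1,3} in ⌊r/3⌋+1 ways. r = 81, 76, 71, 66, 61, 56, 51, 46, 41, 36, 31, 26, 21, 16, 11, 6, 1 → 28 + 26 + 24 + 23 + 21 + 19 + 18 + 16 + 14 + 13 + 11 + 9 + 8 + 6 + 4 + 3 + 1 = 244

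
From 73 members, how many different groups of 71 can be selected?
C(73,71) = 73!/(71!×2!) = 2628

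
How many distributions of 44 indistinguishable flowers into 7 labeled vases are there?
C(44+7-1, 7-1) = C(50, 6) = 15890700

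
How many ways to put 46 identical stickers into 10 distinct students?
C(46+10-1, 10-1) = C(55, 9) = 6358402050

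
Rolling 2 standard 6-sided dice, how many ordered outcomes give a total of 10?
Coefficient of x^10 in (x + x² + ... + x^6)^2. By inclusion-exclusion on dice exceeding 6: Σ_j (-1)^j C(2,j)·C(10-1-6j, 1) = C(2,0)·C(9,1) - C(2,1)·C(3,1) = 1·9 - 2·3 = 3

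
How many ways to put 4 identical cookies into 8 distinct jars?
C(4+8-1, 8-1) = C(11, 7) = 330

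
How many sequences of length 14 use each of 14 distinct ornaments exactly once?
14! = 87178291200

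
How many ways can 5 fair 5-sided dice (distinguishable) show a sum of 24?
Coefficient of x^24 in (x + x² + ... + x^5)^5. By inclusion-exclusion on dice exceeding 5: Σ_j (-1)^j C(5,j)·C(24-1-5j, 4) = C(5,0)·C(23,4) - C(5,1)·C(18,4) + C(5,2)·C(13,4) - C(5,3)·C(8,4) = 1·8855 - 5·3060 + 10·715 - 10·70 = 5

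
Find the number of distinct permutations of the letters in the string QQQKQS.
6! / (4! × 1! × 1!) = 30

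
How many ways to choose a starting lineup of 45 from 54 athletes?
C(54,45) = 54!/(45!×9!) = 5317936260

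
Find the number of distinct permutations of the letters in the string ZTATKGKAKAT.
11! / (1! × 1! × 3! × 3! × 3!) = 184800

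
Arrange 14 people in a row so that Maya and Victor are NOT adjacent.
Total - adjacent = 14! - (14-1)!×2 = 87178291200 - 12454041600 = 74724249600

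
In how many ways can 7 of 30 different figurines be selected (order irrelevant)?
C(30,7) = 30!/(7!×23!) = 2035800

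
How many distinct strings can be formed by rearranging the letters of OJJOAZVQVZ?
10! / (2! × 1! × 2! × 2! × 2! × 1!) = 226800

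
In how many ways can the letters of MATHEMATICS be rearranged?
11! / (2! × 2! × 2! × 1! × 1! × 1! × 1! × 1!) = 4989600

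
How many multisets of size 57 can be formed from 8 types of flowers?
C(57+8-1, 8-1) = C(64, 7) = 621216192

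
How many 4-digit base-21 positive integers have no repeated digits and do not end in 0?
Last digit: 20 nonzero choices. First digit: 19 (nonzero, ≠last). Middle 2: P(19,2) = 342. Total = 129960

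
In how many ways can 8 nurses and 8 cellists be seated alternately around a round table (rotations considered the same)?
Fix one of the nurses: (8-1)! ways for the remaining nurses, × 8! ways for the cellists = 5040 × 40320 = 203212800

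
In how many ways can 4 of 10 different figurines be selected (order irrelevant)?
C(10,4) = 10!/(4!×6!) = 210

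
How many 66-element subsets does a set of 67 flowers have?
C(67,66) = 67!/(66!×1!) = 67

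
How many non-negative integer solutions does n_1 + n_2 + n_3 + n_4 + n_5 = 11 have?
C(11+5-1, 5-1) = C(15, 4) = 1365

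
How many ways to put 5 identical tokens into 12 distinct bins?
C(5+12-1, 12-1) = C(16, 11) = 4368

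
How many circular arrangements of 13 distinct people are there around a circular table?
Circular: fix one position, arrange the rest. (13-1)! = 479001600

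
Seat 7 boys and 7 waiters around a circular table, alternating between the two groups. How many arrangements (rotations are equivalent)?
Fix one of the boys: (7-1)! ways for the remaining boys, × 7! ways for the waiters = 720 × 5040 = 3628800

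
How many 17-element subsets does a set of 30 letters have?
C(30,17) = 30!/(17!×13!) = 119759850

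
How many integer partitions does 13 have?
Pentagonal recurrence p(n) = p(n-1) + p(n-2) - p(n-5) - p(n-7) + p(n-12) + p(n-15) - ... gives p(0..12) = 1, 1, 2, 3, 5, 7, 11, 15, 22, 30, 42, 56, 77. p(13) = p(12) + p(11) - p(8) - p(6) + p(1) = 77 + 56 - 22 - 11 + 1 = 101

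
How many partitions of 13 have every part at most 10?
Let r_j(i) = number of partitions of i into parts ≤ j, for i = 0..13. r_1(i) = 1 for all i; r_j(i) = r_{j-1}(i) + r_j(i-j). Rows j = 2..10: ≤2: 1 1 2 2 3 3 4 4 5 5 6 6 7 7; ≤3: 1 1 2 3 4 5 7 8 10 12 14 16 19 21; ≤4: 1 1 2 3 5 6 9 11 15 18 23 27 34 39; ≤5: 1 1 2 3 5 7 10 13 18 23 30 37 47 57; ≤6: 1 1 2 3 5 7 11 14 20 26 35 44 58 71; ≤7: 1 1 2 3 5 7 11 15 21 28 38 49 65 82; ≤8: 1 1 2 3 5 7 11 15 22 29 40 52 70 89; ≤9: 1 1 2 3 5 7 11 15 22 30 41 54 73 94; ≤10: 1 1 2 3 5 7 11 15 22 30 42 55 75 97. r_10(13) = 97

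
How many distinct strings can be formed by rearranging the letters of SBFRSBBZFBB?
11! / (2! × 1! × 5! × 2! × 1!) = 83160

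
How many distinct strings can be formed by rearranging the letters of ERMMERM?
7! / (2! × 3! × 2!) = 210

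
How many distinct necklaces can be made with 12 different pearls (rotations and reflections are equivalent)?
(12-1)!/2 = 39916800/2 = 19958400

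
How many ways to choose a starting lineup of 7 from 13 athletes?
C(13,7) = 13!/(7!×6!) = 1716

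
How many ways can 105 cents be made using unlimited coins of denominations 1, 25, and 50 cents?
Coefficient of x^105 in 1/(1-x^1) · 1/(1-x^25) · 1/(1-x^50). Case on j = number of 50-cent coins (j = 0..2); remainder r = 105 - 50j is made from {1,25} in ⌊r/25⌋+1 ways. r = 105, 55, 5 → 5 + 3 + 1 = 9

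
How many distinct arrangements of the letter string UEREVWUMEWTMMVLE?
16! / (2! × 1! × 3! × 2! × 2! × 1! × 4! × 1!) = 18162144000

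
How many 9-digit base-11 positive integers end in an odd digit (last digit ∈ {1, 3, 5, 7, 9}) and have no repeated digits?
Last∈{1,3,5,7,9}. Last=0: 0. Last nonzero: 5×9×P(9,7) = 8164800. Total = 8164800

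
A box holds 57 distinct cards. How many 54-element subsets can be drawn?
C(57,54) = 57!/(54!×3!) = 29260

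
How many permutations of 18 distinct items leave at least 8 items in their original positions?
Exactly j fixed points: C(18,j)·!(18-j); sum over j ≥ 8 (derangement numbers via !m = (m-1)·(!(m-1) + !(m-2)): !0..!10 = 1, 0, 1, 2, 9, 44, 265, 1854, 14833, 133496, 1334961). Σ_{j=8}^{18} C(18,j)·!(18-j) = C(18,8)·!10 + C(18,9)·!9 + C(18,10)·!8 + C(18,11)·!7 + C(18,12)·!6 + C(18,13)·!5 + C(18,14)·!4 + C(18,15)·!3 + C(18,16)·!2 + C(18,17)·!1 + C(18,18)·!0 = 43758·1334961 + 48620·133496 + 43758·14833 + 31824·1854 + 18564·265 + 8568·44 + 3060·9 + 816·2 + 153·1 + 18·0 + 1·1 = 65619188846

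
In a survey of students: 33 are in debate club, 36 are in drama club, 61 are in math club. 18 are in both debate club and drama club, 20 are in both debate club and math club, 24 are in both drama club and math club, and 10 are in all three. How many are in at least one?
|A∪B∪C| = 33+36+61-18-20-24+10 = 78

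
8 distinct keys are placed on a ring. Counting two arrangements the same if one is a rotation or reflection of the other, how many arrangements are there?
(8-1)!/2 = 5040/2 = 2520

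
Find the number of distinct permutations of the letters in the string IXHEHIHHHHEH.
12! / (2! × 2! × 7! × 1!) = 23760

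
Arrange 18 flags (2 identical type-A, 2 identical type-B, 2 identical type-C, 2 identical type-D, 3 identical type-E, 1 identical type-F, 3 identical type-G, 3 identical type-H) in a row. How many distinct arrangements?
18! / (2! × 2! × 2! × 2! × 3! × 1! × 3! × 3!) = 1852538688000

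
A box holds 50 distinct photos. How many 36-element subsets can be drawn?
C(50,36) = 50!/(36!×14!) = 937845656300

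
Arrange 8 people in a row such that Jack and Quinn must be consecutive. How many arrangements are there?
Treat the 2 as one block: (8-2+1)! × 2! = 5040 × 2 = 10080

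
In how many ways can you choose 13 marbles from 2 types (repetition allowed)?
C(13+2-1, 2-1) = C(14, 1) = 14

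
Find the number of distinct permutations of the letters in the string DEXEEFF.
7! / (1! × 2! × 3! × 1!) = 420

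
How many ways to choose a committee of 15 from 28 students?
C(28,15) = 28!/(15!×13!) = 37442160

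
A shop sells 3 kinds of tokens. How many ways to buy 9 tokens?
C(9+3-1, 3-1) = C(11, 2) = 55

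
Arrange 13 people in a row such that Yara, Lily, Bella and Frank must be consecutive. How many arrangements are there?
Treat the 4 as one block: (13-4+1)! × 4! = 3628800 × 24 = 87091200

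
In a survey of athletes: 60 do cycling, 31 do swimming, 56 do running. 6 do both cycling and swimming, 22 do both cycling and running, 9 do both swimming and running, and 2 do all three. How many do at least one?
|A∪B∪C| = 60+31+56-6-22-9+2 = 112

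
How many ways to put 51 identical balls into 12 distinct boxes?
C(51+12-1, 12-1) = C(62, 11) = 508271323092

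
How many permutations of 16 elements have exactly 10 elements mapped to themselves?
Choose the 10 fixed points C(16,10) = 8008, derange the rest: !6 = Σ_{j=0}^{6} (-1)^j·6!/j! = 720 - 720 + 360 - 120 + 30 - 6 + 1 = 265. Product = 8008 × 265 = 2122120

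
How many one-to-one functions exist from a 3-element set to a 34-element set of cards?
P(34,3) = 34!/(34-3)! = 35904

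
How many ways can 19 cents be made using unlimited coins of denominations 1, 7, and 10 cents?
Coefficient of x^19 in 1/(1-x^1) · 1/(1-x^7) · 1/(1-x^10). Case on j = number of 10-cent coins (j = 0..1); remainder r = 19 - 10j is made from {1,7} in ⌊r/7⌋+1 ways. r = 19, 9 → 3 + 2 = 5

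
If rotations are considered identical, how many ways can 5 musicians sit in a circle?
Circular: fix one position, arrange the rest. (5-1)! = 24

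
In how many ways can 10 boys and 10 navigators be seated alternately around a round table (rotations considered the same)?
Fix one of the boys: (10-1)! ways for the remaining boys, × 10! ways for the navigators = 362880 × 3628800 = 1316818944000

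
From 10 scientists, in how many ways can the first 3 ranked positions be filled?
P(10,3) = 10!/(10-3)! = 720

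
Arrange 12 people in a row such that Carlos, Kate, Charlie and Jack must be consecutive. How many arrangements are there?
Treat the 4 as one block: (12-4+1)! × 4! = 362880 × 24 = 8709120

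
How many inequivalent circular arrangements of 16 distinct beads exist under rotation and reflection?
(16-1)!/2 = 1307674368000/2 = 653837184000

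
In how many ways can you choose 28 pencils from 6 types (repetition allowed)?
C(28+6-1, 6-1) = C(33, 5) = 237336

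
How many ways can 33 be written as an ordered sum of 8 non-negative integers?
C(33+8-1, 8-1) = C(40, 7) = 18643560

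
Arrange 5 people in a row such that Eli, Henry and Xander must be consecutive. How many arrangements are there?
Treat the 3 as one block: (5-3+1)! × 3! = 6 × 6 = 36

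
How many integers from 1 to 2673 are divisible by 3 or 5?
⌊2673/3⌋ + ⌊2673/5⌋ - ⌊2673/15⌋ = 891 + 534 - 178 = 1247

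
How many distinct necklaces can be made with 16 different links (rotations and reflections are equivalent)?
(16-1)!/2 = 1307674368000/2 = 653837184000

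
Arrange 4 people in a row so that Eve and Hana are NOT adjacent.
Total - adjacent = 4! - (4-1)!×2 = 24 - 12 = 12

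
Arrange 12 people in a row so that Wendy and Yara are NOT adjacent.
Total - adjacent = 12! - (12-1)!×2 = 479001600 - 79833600 = 399168000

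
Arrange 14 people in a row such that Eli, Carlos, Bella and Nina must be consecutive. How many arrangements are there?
Treat the 4 as one block: (14-4+1)! × 4! = 39916800 × 24 = 958003200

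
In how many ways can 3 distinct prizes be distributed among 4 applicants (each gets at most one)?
P(4,3) = 4!/(4-3)! = 24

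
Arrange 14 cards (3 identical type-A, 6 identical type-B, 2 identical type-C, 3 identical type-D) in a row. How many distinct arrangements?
14! / (3! × 6! × 2! × 3!) = 1681680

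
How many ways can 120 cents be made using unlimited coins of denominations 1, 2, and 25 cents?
Coefficient of x^120 in 1/(1-x^1) · 1/(1-x^2) · 1/(1-x^25). Case on j = number of 25-cent coins (j = 0..4); remainder r = 120 - 25j is made from {1,2} in ⌊r/2⌋+1 ways. r = 120, 95, 70, 45, 20 → 61 + 48 + 36 + 23 + 11 = 179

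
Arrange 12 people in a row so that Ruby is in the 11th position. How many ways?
Fix one position: (12-1)! = 39916800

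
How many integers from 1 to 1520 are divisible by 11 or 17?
⌊1520/11⌋ + ⌊1520/17⌋ - ⌊1520/187⌋ = 138 + 89 - 8 = 219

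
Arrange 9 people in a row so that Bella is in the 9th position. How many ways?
Fix one position: (9-1)! = 40320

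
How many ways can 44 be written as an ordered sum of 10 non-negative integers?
C(44+10-1, 10-1) = C(53, 9) = 4431613550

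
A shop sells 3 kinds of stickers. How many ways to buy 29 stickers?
C(29+3-1, 3-1) = C(31, 2) = 465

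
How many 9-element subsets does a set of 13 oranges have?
C(13,9) = 13!/(9!×4!) = 715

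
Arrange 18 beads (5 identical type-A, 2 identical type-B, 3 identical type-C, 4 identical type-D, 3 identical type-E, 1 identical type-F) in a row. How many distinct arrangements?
18! / (5! × 2! × 3! × 4! × 3! × 1!) = 30875644800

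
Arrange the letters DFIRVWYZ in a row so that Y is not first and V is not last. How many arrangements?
By inclusion-exclusion: 8! - 2×(8-1)! + (8-2)! = 40320 - 10080 + 720 = 30960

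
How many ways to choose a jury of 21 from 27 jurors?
C(27,21) = 27!/(21!×6!) = 296010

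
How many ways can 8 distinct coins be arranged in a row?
8! = 40320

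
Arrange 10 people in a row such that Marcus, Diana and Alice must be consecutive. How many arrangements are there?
Treat the 3 as one block: (10-3+1)! × 3! = 40320 × 6 = 241920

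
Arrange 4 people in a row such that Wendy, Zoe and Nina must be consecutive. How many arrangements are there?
Treat the 3 as one block: (4-3+1)! × 3! = 2 × 6 = 12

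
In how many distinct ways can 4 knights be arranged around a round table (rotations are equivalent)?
Circular: fix one position, arrange the rest. (4-1)! = 6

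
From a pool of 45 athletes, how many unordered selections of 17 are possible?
C(45,17) = 45!/(17!×28!) = 1103068603890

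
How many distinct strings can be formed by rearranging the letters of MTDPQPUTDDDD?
12! / (2! × 1! × 5! × 1! × 2! × 1!) = 997920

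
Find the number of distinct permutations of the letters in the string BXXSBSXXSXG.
11! / (3! × 1! × 2! × 5!) = 27720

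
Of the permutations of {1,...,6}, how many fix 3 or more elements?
Exactly j fixed points: C(6,j)·!(6-j); sum over j ≥ 3 (derangement numbers via !m = (m-1)·(!(m-1) + !(m-2)): !0..!3 = 1, 0, 1, 2). Σ_{j=3}^{6} C(6,j)·!(6-j) = C(6,3)·!3 + C(6,4)·!2 + C(6,5)·!1 + C(6,6)·!0 = 20·2 + 15·1 + 6·0 + 1·1 = 56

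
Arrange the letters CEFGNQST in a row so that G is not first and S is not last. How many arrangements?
By inclusion-exclusion: 8! - 2×(8-1)! + (8-2)! = 40320 - 10080 + 720 = 30960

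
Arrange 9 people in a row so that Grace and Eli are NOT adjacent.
Total - adjacent = 9! - (9-1)!×2 = 362880 - 80640 = 282240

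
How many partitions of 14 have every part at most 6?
Let r_j(i) = number of partitions of i into parts ≤ j, for i = 0..14. r_1(i) = 1 for all i; r_j(i) = r_{j-1}(i) + r_j(i-j). Rows j = 2..6: ≤2: 1 1 2 2 3 3 4 4 5 5 6 6 7 7 8; ≤3: 1 1 2 3 4 5 7 8 10 12 14 16 19 21 24; ≤4: 1 1 2 3 5 6 9 11 15 18 23 27 34 39 47; ≤5: 1 1 2 3 5 7 10 13 18 23 30 37 47 57 70; ≤6: 1 1 2 3 5 7 11 14 20 26 35 44 58 71 90. r_6(14) = 90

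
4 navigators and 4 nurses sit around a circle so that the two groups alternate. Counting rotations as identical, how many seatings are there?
Fix one of the navigators: (4-1)! ways for the remaining navigators, × 4! ways for the nurses = 6 × 24 = 144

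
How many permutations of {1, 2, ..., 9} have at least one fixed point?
Complement of the derangements. !9 = Σ_{j=0}^{9} (-1)^j·9!/j! = 362880 - 362880 + 181440 - 60480 + 15120 - 3024 + 504 - 72 + 9 - 1 = 133496. 9! - !9 = 362880 - 133496 = 229384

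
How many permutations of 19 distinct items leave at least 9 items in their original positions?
Exactly j fixed points: C(19,j)·!(19-j); sum over j ≥ 9 (derangement numbers via !m = (m-1)·(!(m-1) + !(m-2)): !0..!10 = 1, 0, 1, 2, 9, 44, 265, 1854, 14833, 133496, 1334961). Σ_{j=9}^{19} C(19,j)·!(19-j) = C(19,9)·!10 + C(19,10)·!9 + C(19,11)·!8 + C(19,12)·!7 + C(19,13)·!6 + C(19,14)·!5 + C(19,15)·!4 + C(19,16)·!3 + C(19,17)·!2 + C(19,18)·!1 + C(19,19)·!0 = 92378·1334961 + 92378·133496 + 75582·14833 + 50388·1854 + 27132·265 + 11628·44 + 3876·9 + 969·2 + 171·1 + 19·0 + 1·1 = 136875386510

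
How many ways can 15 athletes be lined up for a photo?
15! = 1307674368000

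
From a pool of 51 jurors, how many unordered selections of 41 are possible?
C(51,41) = 51!/(41!×10!) = 12777711870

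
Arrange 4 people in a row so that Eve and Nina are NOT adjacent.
Total - adjacent = 4! - (4-1)!×2 = 24 - 12 = 12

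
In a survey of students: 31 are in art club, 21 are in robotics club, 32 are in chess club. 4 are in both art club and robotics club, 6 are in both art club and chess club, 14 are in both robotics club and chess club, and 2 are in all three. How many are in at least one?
|A∪B∪C| = 31+21+32-4-6-14+2 = 62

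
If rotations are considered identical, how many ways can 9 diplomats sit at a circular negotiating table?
Circular: fix one position, arrange the rest. (9-1)! = 40320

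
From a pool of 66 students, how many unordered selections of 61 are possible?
C(66,61) = 66!/(61!×5!) = 8936928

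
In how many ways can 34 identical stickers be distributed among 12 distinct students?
C(34+12-1, 12-1) = C(45, 11) = 10150595910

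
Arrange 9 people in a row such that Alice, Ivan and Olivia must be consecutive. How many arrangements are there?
Treat the 3 as one block: (9-3+1)! × 3! = 5040 × 6 = 30240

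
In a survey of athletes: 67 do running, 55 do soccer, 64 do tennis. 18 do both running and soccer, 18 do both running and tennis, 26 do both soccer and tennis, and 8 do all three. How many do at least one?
|A∪B∪C| = 67+55+64-18-18-26+8 = 132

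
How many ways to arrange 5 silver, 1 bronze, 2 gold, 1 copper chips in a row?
9! / (5! × 1! × 2! × 1!) = 1512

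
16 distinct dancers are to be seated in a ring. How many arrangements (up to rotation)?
Circular: fix one position, arrange the rest. (16-1)! = 1307674368000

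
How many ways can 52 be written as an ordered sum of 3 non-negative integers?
C(52+3-1, 3-1) = C(54, 2) = 1431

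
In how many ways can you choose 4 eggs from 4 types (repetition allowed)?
C(4+4-1, 4-1) = C(7, 3) = 35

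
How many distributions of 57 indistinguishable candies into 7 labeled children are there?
C(57+7-1, 7-1) = C(63, 6) = 67945521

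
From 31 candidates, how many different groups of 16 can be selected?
C(31,16) = 31!/(16!×15!) = 300540195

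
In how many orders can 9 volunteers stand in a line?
9! = 362880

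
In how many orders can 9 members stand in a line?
9! = 362880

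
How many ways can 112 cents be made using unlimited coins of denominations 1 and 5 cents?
Coefficient of x^112 in 1/(1-x^1) · 1/(1-x^5). Use j coins of 5 for j = 0..⌊112/5⌋ = 22, the rest in 1s: 22 + 1 = 23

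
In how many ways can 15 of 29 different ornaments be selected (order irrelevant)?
C(29,15) = 29!/(15!×14!) = 77558760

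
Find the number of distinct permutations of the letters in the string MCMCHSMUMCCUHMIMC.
17! / (1! × 5! × 1! × 6! × 2! × 2!) = 1029188160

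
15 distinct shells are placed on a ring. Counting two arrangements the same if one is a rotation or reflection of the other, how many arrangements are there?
(15-1)!/2 = 87178291200/2 = 43589145600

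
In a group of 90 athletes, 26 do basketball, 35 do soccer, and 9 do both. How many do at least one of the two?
|A∪B| = |A| + |B| - |A∩B| = 26 + 35 - 9 = 52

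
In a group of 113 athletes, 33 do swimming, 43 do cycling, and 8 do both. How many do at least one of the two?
|A∪B| = |A| + |B| - |A∩B| = 33 + 43 - 8 = 68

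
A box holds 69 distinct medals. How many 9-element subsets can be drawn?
C(69,9) = 69!/(9!×60!) = 56672074888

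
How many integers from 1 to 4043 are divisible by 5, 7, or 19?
⌊4043/5⌋+⌊4043/7⌋+⌊4043/19⌋ - ⌊4043/35⌋-⌊4043/95⌋-⌊4043/133⌋ + ⌊4043/665⌋ = 808+577+212 - 115-42-30 + 6 = 1416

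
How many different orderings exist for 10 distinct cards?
10! = 3628800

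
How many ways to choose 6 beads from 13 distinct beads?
C(13,6) = 13!/(6!×7!) = 1716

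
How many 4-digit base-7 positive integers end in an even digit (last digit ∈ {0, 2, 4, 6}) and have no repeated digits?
Last∈{0,2,4,6}. Last=0: 120. Last nonzero: 3×5×P(5,2) = 300. Total = 420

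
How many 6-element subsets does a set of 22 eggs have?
C(22,6) = 22!/(6!×16!) = 74613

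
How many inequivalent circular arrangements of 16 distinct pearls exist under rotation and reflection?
(16-1)!/2 = 1307674368000/2 = 653837184000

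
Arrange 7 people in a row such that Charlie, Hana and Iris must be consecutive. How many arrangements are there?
Treat the 3 as one block: (7-3+1)! × 3! = 120 × 6 = 720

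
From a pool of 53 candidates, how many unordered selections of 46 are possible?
C(53,46) = 53!/(46!×7!) = 154143080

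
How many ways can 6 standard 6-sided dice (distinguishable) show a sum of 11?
Coefficient of x^11 in (x + x² + ... + x^6)^6. By inclusion-exclusion on dice exceeding 6: Σ_j (-1)^j C(6,j)·C(11-1-6j, 5) = C(6,0)·C(10,5) = 1·252 = 252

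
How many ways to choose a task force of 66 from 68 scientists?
C(68,66) = 68!/(66!×2!) = 2278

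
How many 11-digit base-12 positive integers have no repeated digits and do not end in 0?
Last digit: 11 nonzero choices. First digit: 10 (nonzero, ≠last). Middle 9: P(10,9) = 3628800. Total = 399168000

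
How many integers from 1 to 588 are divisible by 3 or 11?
⌊588/3⌋ + ⌊588/11⌋ - ⌊588/33⌋ = 196 + 53 - 17 = 232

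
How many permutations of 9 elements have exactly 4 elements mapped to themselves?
Choose the 4 fixed points C(9,4) = 126, derange the rest: !5 = Σ_{j=0}^{5} (-1)^j·5!/j! = 120 - 120 + 60 - 20 + 5 - 1 = 44. Product = 126 × 44 = 5544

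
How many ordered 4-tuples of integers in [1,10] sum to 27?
Coefficient of x^27 in (x + x² + ... + x^10)^4. By inclusion-exclusion on dice exceeding 10: Σ_j (-1)^j C(4,j)·C(27-1-10j, 3) = C(4,0)·C(26,3) - C(4,1)·C(16,3) + C(4,2)·C(6,3) = 1·2600 - 4·560 + 6·20 = 480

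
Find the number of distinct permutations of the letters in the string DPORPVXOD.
9! / (1! × 2! × 1! × 2! × 1! × 2!) = 45360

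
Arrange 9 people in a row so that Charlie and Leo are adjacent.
Treat as block: (9-1)! × 2! = 40320 × 2 = 80640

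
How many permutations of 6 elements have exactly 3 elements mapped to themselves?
Choose the 3 fixed points C(6,3) = 20, derange the rest: !3 = Σ_{j=0}^{3} (-1)^j·3!/j! = 6 - 6 + 3 - 1 = 2. Product = 20 × 2 = 40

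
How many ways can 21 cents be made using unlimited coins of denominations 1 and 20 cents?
Coefficient of x^21 in 1/(1-x^1) · 1/(1-x^20). Use j coins of 20 for j = 0..⌊21/20⌋ = 1, the rest in 1s: 1 + 1 = 2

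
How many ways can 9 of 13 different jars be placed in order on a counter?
P(13,9) = 13!/(13-9)! = 259459200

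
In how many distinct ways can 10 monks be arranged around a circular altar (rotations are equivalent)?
Circular: fix one position, arrange the rest. (10-1)! = 362880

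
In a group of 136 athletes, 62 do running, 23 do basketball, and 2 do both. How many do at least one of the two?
|A∪B| = |A| + |B| - |A∩B| = 62 + 23 - 2 = 83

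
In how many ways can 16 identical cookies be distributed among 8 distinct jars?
C(16+8-1, 8-1) = C(23, 7) = 245157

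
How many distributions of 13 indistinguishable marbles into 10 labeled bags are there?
C(13+10-1, 10-1) = C(22, 9) = 497420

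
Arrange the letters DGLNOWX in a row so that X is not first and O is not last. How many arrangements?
By inclusion-exclusion: 7! - 2×(7-1)! + (7-2)! = 5040 - 1440 + 120 = 3720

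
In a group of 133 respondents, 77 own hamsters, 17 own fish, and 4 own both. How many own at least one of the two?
|A∪B| = |A| + |B| - |A∩B| = 77 + 17 - 4 = 90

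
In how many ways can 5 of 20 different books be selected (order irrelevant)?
C(20,5) = 20!/(5!×15!) = 15504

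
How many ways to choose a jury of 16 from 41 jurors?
C(41,16) = 41!/(16!×25!) = 103077446706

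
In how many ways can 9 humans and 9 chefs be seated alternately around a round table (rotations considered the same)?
Fix one of the humans: (9-1)! ways for the remaining humans, × 9! ways for the chefs = 40320 × 362880 = 14631321600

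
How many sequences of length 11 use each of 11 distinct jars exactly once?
11! = 39916800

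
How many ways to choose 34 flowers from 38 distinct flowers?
C(38,34) = 38!/(34!×4!) = 73815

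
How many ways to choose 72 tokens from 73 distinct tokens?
C(73,72) = 73!/(72!×1!) = 73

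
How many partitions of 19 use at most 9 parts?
By conjugation, equals partitions of 19 into parts ≤ 9. Let r_j(i) = number of partitions of i into parts ≤ j, for i = 0..19. r_1(i) = 1 for all i; r_j(i) = r_{j-1}(i) + r_j(i-j). Rows j = 2..9: ≤2: 1 1 2 2 3 3 4 4 5 5 6 6 7 7 8 8 9 9 10 10; ≤3: 1 1 2 3 4 5 7 8 10 12 14 16 19 21 24 27 30 33 37 40; ≤4: 1 1 2 3 5 6 9 11 15 18 23 27 34 39 47 54 64 72 84 94; ≤5: 1 1 2 3 5 7 10 13 18 23 30 37 47 57 70 84 101 119 141 164; ≤6: 1 1 2 3 5 7 11 14 20 26 35 44 58 71 90 110 136 163 199 235; ≤7: 1 1 2 3 5 7 11 15 21 28 38 49 65 82 105 131 164 201 248 300; ≤8: 1 1 2 3 5 7 11 15 22 29 40 52 70 89 116 146 186 230 288 352; ≤9: 1 1 2 3 5 7 11 15 22 30 41 54 73 94 123 157 201 252 318 393. r_9(19) = 393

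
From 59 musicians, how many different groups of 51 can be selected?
C(59,51) = 59!/(51!×8!) = 2217471399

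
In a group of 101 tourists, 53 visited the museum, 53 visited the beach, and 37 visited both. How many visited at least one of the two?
|A∪B| = |A| + |B| - |A∩B| = 53 + 53 - 37 = 69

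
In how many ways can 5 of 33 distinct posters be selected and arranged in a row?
P(33,5) = 33!/(33-5)! = 28480320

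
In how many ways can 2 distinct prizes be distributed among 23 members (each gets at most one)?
P(23,2) = 23!/(23-2)! = 506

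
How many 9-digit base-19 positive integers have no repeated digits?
First digit: 18 choices (nonzero). Then descending: 18 × 18 × 17 × 16 × 15 × 14 × 13 × 12 × 11 = 31757806080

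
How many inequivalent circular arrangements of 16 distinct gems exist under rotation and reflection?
(16-1)!/2 = 1307674368000/2 = 653837184000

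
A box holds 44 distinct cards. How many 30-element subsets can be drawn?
C(44,30) = 44!/(30!×14!) = 114955808528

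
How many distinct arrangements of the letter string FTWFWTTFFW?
10! / (3! × 4! × 3!) = 4200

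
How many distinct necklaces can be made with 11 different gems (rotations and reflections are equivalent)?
(11-1)!/2 = 3628800/2 = 1814400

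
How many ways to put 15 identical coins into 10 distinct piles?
C(15+10-1, 10-1) = C(24, 9) = 1307504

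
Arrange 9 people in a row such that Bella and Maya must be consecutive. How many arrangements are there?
Treat the 2 as one block: (9-2+1)! × 2! = 40320 × 2 = 80640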